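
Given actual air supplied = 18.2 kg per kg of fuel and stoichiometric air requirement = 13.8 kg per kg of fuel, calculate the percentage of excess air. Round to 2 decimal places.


Excess air = actual - stoichiometric = 18.2 - 13.8 = 4.40 kg/kg fuel
Excess air % = (excess / stoich) * 100 = (4.40 / 13.8) * 100 = 31.88%


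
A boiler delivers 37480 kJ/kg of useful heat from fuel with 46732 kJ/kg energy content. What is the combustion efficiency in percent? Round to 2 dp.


Efficiency = (Q_useful / Q_fuel) * 100
Efficiency = (37480 / 46732) * 100
Efficiency = 0.8020 * 100 = 80.20%


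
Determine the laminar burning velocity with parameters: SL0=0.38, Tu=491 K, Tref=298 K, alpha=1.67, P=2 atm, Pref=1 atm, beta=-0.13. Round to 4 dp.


SL = SL0 * (Tu/Tref)^alpha * (P/Pref)^beta
T ratio = 491/298 = 1.64765101
(T ratio)^alpha = 1.64765101^1.67 = 2.302316
(P/Pref)^beta = 2^(-0.13) = 0.913831
SL = 0.38 * 2.302316 * 0.913831 = 0.7995 m/s


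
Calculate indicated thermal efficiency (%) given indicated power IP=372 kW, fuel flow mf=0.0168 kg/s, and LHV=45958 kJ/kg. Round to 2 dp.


eta_ith = (IP / (mf * LHV)) * 100
Denominator = 0.0168 * 45958 = 772.0944 kW
eta_ith = (372 / 772.0944) * 100 = 48.18%


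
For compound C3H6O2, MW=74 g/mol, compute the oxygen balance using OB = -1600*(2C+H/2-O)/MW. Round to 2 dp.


OB = -1600 * (2C + H/2 - O) / MW
Inner = 2*3 + 6/2 - 2 = 7.00
OB = -1600 * 7.00 / 74 = -151.35%


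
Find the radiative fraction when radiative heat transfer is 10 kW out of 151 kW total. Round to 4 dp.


f_rad = Q_rad / Q_total
f_rad = 10 / 151 = 0.0662


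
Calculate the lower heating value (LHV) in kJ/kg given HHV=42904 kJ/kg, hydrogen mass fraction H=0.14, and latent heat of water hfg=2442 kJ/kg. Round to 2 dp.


LHV = HHV - hfg * 9 * H
Water correction = 2442 * 9 * 0.14 = 3076.920 kJ/kg
LHV = 42904 - 3076.920 = 39827.08 kJ/kg


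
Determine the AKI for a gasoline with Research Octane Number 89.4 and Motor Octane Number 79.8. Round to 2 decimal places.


AKI = (RON + MON) / 2
AKI = (89.4 + 79.8) / 2
AKI = 169.2 / 2 = 84.60


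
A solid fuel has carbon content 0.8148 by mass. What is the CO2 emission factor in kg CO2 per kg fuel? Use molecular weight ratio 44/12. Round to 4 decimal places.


EF = C_frac * (M_CO2 / M_C)
EF = 0.8148 * (44/12)
EF = 0.8148 * 3.666667 = 2.9876 kg_CO2/kg_fuel


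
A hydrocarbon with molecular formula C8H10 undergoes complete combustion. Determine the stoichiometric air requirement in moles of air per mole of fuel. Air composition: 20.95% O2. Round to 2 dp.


Balanced combustion: C8H10 + 10.5 O2 -> 8 CO2 + 5 H2O
O2 needed = C + H/4 = 8 + 10/4 = 10.50 moles
Air moles = O2 / 0.2095 = 10.50 / 0.2095 = 50.12 moles air


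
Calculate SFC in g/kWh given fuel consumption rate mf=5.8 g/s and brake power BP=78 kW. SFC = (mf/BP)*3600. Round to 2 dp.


SFC = (mf / BP) * 3600
Rate = 5.8 / 78 = 0.074359 g/(s*kW)
SFC = 0.074359 * 3600 = 267.69 g/kWh


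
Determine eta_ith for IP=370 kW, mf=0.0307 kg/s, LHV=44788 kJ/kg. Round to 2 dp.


eta_ith = (IP / (mf * LHV)) * 100
Denominator = 0.0307 * 44788 = 1374.9916 kW
eta_ith = (370 / 1374.9916) * 100 = 26.91%


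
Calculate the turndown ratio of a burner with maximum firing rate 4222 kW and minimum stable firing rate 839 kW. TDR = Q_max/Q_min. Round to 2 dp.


TDR = Q_max / Q_min
TDR = 4222 / 839 = 5.03


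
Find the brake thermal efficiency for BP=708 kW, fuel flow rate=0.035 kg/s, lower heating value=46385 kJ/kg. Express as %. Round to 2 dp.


eta_BTE = (BP / (mf * LHV)) * 100
Denominator = 0.035 * 46385 = 1623.4750 kW
eta_BTE = (708 / 1623.4750) * 100 = 43.61%


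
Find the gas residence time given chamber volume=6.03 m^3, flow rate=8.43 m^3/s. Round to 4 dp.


tau = V / Q_flow
tau = 6.03 / 8.43 = 0.7153 s


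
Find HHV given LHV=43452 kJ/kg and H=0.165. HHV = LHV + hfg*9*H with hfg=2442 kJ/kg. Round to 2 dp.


HHV = LHV + hfg * 9 * H
Water addition = 2442 * 9 * 0.165 = 3626.370 kJ/kg
HHV = 43452 + 3626.370 = 47078.37 kJ/kg


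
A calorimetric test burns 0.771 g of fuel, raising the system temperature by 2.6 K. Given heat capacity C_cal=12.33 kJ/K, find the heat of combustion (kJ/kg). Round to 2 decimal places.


Hc = C_cal * delta_T / m_fuel
Q_released = 12.33 * 2.6 = 32.0580 kJ
m_fuel = 0.771 g = 0.771/1000 kg = 0.000771 kg
Hc = 32.0580 / 0.000771 = 41579.77 kJ/kg


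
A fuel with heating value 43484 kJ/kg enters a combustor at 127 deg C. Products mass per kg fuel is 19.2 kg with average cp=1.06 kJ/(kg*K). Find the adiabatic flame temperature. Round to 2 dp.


T_ad = T_in + Hc / (m_p * cp)
Denominator = 19.2 * 1.06 = 20.3520
Temperature rise = 43484 / 20.3520 = 2136.60 K
T_ad = 127 + 2136.60 = 2263.60 deg C


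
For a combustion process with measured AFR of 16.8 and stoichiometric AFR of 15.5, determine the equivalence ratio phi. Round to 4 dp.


phi = AFR_stoich / AFR_actual
phi = 15.5 / 16.8 = 0.9226


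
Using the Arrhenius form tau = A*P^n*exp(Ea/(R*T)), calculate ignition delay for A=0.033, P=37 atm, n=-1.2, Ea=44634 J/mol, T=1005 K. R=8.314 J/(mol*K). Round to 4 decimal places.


tau = A * P^n * exp(Ea/(R*T))
P^n = 37^(-1.2) = 0.01312677
Ea/(R*T) = 44634/(8.314*1005) = 5.341826
exp(Ea/(R*T)) = 208.893776
tau = 0.033 * 0.01312677 * 208.893776 = 0.0905 ms


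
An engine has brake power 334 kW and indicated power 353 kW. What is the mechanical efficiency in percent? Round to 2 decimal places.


eta_mech = (BP / IP) * 100
Ratio = 334 / 353 = 0.9462
eta_mech = 0.9462 * 100 = 94.62%


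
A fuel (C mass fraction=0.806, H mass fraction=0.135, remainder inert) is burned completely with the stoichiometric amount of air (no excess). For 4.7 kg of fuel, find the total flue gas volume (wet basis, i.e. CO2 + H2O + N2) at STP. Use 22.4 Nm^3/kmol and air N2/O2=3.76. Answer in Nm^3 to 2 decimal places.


Per kg fuel: CO2 = (C/12 kmol)*22.4 = (0.806/12)*22.4 = 1.50453 Nm^3
Per kg fuel: H2O = (H/2 kmol)*22.4 = (0.135/2)*22.4 = 1.51200 Nm^3
O2 needed per kg fuel = C/12 + H/4 = 0.806/12 + 0.135/4 = 0.10091667 kmol
Per kg fuel: N2 = O2*3.76*22.4 = 0.10091667*3.76*22.4 = 8.49961 Nm^3
Total per kg = 1.50453 + 1.51200 + 8.49961 = 11.51614 Nm^3
Total = 11.51614 * 4.7 = 54.13 Nm^3


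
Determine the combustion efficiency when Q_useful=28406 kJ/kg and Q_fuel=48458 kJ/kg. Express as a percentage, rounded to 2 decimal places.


Efficiency = (Q_useful / Q_fuel) * 100
Efficiency = (28406 / 48458) * 100
Efficiency = 0.5862 * 100 = 58.62%


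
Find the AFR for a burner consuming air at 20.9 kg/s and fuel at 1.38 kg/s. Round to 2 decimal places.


AFR = m_air / m_fuel
AFR = 20.9 / 1.38 = 15.14


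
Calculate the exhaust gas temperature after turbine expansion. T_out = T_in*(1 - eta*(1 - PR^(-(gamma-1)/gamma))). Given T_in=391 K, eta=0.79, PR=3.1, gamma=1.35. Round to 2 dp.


T_out = T_in * (1 - eta * (1 - PR^(-(gamma-1)/gamma)))
Exponent = -(1.35-1)/1.35 = -0.25925926
PR^exp = 3.1^(-0.25925926) = 0.74577862
Factor = 1 - 0.79*(1 - 0.74577862) = 0.79916511
T_out = 391 * 0.79916511 = 312.47 K


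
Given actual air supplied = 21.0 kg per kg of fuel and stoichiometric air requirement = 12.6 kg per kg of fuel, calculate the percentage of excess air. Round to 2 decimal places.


Excess air = actual - stoichiometric = 21.0 - 12.6 = 8.40 kg/kg fuel
Excess air % = (excess / stoich) * 100 = (8.40 / 12.6) * 100 = 66.67%


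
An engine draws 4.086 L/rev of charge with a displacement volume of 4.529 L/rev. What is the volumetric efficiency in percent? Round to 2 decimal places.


eta_v = (V_actual / V_disp) * 100
Ratio = 4.086 / 4.529 = 0.9022
eta_v = 0.9022 * 100 = 90.22%


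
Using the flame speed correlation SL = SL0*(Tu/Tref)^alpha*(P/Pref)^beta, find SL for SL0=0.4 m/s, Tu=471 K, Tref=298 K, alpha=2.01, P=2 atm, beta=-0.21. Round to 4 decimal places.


SL = SL0 * (Tu/Tref)^alpha * (P/Pref)^beta
T ratio = 471/298 = 1.58053691
(T ratio)^alpha = 1.58053691^2.01 = 2.509559
(P/Pref)^beta = 2^(-0.21) = 0.864537
SL = 0.4 * 2.509559 * 0.864537 = 0.8678 m/s


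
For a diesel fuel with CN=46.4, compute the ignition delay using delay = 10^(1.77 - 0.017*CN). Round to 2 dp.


delay = 10^(1.77 - 0.017*CN)
Exponent = 1.77 - 0.017*46.4 = 0.9812
delay = 10^0.9812 = 9.58 ms


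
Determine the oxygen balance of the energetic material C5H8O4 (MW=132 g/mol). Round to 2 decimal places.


OB = -1600 * (2C + H/2 - O) / MW
Inner = 2*5 + 8/2 - 4 = 10.00
OB = -1600 * 10.00 / 132 = -121.21%


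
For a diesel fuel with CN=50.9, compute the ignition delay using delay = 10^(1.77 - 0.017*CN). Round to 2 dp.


delay = 10^(1.77 - 0.017*CN)
Exponent = 1.77 - 0.017*50.9 = 0.9047
delay = 10^0.9047 = 8.03 ms


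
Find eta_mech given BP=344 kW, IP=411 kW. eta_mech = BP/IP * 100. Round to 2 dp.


eta_mech = (BP / IP) * 100
Ratio = 344 / 411 = 0.8370
eta_mech = 0.8370 * 100 = 83.70%


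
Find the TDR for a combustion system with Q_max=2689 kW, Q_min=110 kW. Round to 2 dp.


TDR = Q_max / Q_min
TDR = 2689 / 110 = 24.45


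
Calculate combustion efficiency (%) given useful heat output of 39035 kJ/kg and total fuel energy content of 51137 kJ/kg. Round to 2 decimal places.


Efficiency = (Q_useful / Q_fuel) * 100
Efficiency = (39035 / 51137) * 100
Efficiency = 0.7633 * 100 = 76.33%


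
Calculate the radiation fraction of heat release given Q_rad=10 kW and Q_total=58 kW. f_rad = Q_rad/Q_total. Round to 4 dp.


f_rad = Q_rad / Q_total
f_rad = 10 / 58 = 0.1724


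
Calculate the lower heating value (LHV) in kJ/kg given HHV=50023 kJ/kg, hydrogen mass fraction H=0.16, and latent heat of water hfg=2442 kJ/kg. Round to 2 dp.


LHV = HHV - hfg * 9 * H
Water correction = 2442 * 9 * 0.16 = 3516.480 kJ/kg
LHV = 50023 - 3516.480 = 46506.52 kJ/kg


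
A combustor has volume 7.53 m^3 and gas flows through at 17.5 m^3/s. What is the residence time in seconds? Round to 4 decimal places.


tau = V / Q_flow
tau = 7.53 / 17.5 = 0.4303 s


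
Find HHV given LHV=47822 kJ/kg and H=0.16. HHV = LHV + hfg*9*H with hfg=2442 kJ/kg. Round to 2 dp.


HHV = LHV + hfg * 9 * H
Water addition = 2442 * 9 * 0.16 = 3516.480 kJ/kg
HHV = 47822 + 3516.480 = 51338.48 kJ/kg


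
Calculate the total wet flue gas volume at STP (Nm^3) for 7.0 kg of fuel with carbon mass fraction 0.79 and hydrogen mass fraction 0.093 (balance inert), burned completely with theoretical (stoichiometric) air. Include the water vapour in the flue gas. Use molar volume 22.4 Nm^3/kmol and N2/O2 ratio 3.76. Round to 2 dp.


Per kg fuel: CO2 = (C/12 kmol)*22.4 = (0.79/12)*22.4 = 1.47467 Nm^3
Per kg fuel: H2O = (H/2 kmol)*22.4 = (0.093/2)*22.4 = 1.04160 Nm^3
O2 needed per kg fuel = C/12 + H/4 = 0.79/12 + 0.093/4 = 0.08908333 kmol
Per kg fuel: N2 = O2*3.76*22.4 = 0.08908333*3.76*22.4 = 7.50295 Nm^3
Total per kg = 1.47467 + 1.04160 + 7.50295 = 10.01922 Nm^3
Total = 10.01922 * 7.0 = 70.13 Nm^3


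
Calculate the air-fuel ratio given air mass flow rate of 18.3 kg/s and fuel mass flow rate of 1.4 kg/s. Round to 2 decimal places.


AFR = m_air / m_fuel
AFR = 18.3 / 1.4 = 13.07


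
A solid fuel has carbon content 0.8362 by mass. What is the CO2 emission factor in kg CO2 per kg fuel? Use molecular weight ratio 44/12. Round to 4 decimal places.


EF = C_frac * (M_CO2 / M_C)
EF = 0.8362 * (44/12)
EF = 0.8362 * 3.666667 = 3.0661 kg_CO2/kg_fuel


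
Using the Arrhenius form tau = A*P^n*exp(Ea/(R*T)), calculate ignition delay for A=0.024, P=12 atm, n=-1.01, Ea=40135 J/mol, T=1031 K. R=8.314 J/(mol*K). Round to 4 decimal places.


tau = A * P^n * exp(Ea/(R*T))
P^n = 12^(-1.01) = 0.08128809
Ea/(R*T) = 40135/(8.314*1031) = 4.682250
exp(Ea/(R*T)) = 108.012809
tau = 0.024 * 0.08128809 * 108.012809 = 0.2107 ms


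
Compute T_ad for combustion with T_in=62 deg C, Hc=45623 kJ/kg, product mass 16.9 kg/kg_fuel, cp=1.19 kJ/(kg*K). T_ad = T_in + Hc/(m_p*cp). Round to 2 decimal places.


T_ad = T_in + Hc / (m_p * cp)
Denominator = 16.9 * 1.19 = 20.1110
Temperature rise = 45623 / 20.1110 = 2268.56 K
T_ad = 62 + 2268.56 = 2330.56 deg C


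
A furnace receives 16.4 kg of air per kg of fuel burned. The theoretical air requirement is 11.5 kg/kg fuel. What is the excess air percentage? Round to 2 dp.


Excess air = actual - stoichiometric = 16.4 - 11.5 = 4.90 kg/kg fuel
Excess air % = (excess / stoich) * 100 = (4.90 / 11.5) * 100 = 42.61%


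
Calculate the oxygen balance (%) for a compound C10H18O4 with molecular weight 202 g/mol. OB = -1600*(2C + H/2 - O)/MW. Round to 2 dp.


OB = -1600 * (2C + H/2 - O) / MW
Inner = 2*10 + 18/2 - 4 = 25.00
OB = -1600 * 25.00 / 202 = -198.02%


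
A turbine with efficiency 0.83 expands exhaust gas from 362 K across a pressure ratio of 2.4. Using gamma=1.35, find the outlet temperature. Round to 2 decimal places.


T_out = T_in * (1 - eta * (1 - PR^(-(gamma-1)/gamma)))
Exponent = -(1.35-1)/1.35 = -0.25925926
PR^exp = 2.4^(-0.25925926) = 0.79694200
Factor = 1 - 0.83*(1 - 0.79694200) = 0.83146186
T_out = 362 * 0.83146186 = 300.99 K


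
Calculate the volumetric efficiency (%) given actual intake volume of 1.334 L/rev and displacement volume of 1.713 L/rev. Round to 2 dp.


eta_v = (V_actual / V_disp) * 100
Ratio = 1.334 / 1.713 = 0.7788
eta_v = 0.7788 * 100 = 77.88%


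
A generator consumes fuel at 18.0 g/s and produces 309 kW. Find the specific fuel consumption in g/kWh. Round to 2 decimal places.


SFC = (mf / BP) * 3600
Rate = 18.0 / 309 = 0.058252 g/(s*kW)
SFC = 0.058252 * 3600 = 209.71 g/kWh


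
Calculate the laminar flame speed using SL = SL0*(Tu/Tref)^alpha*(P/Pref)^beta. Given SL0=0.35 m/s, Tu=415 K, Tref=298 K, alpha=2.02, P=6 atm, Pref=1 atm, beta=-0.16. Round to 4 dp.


SL = SL0 * (Tu/Tref)^alpha * (P/Pref)^beta
T ratio = 415/298 = 1.39261745
(T ratio)^alpha = 1.39261745^2.02 = 1.952272
(P/Pref)^beta = 6^(-0.16) = 0.750751
SL = 0.35 * 1.952272 * 0.750751 = 0.5130 m/s


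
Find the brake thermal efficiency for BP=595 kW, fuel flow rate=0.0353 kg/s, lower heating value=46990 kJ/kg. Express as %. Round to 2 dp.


eta_BTE = (BP / (mf * LHV)) * 100
Denominator = 0.0353 * 46990 = 1658.7470 kW
eta_BTE = (595 / 1658.7470) * 100 = 35.87%


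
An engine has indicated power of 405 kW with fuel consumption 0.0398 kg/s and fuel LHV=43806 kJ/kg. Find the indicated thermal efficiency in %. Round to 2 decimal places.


eta_ith = (IP / (mf * LHV)) * 100
Denominator = 0.0398 * 43806 = 1743.4788 kW
eta_ith = (405 / 1743.4788) * 100 = 23.23%


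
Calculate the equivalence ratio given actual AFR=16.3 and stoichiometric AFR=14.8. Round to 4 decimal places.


phi = AFR_stoich / AFR_actual
phi = 14.8 / 16.3 = 0.9080


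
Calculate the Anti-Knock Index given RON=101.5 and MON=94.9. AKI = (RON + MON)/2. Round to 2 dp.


AKI = (RON + MON) / 2
AKI = (101.5 + 94.9) / 2
AKI = 196.4 / 2 = 98.20


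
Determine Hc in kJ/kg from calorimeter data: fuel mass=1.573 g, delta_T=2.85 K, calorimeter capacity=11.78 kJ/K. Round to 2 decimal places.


Hc = C_cal * delta_T / m_fuel
Q_released = 11.78 * 2.85 = 33.5730 kJ
m_fuel = 1.573 g = 1.573/1000 kg = 0.001573 kg
Hc = 33.5730 / 0.001573 = 21343.29 kJ/kg


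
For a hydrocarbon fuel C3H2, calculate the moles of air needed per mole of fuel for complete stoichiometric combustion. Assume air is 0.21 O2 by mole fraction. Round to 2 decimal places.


Balanced combustion: C3H2 + 3.5 O2 -> 3 CO2 + 1 H2O
O2 needed = C + H/4 = 3 + 2/4 = 3.50 moles
Air moles = O2 / 0.21 = 3.50 / 0.21 = 16.67 moles air


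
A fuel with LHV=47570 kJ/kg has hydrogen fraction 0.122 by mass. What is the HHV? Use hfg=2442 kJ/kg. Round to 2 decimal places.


HHV = LHV + hfg * 9 * H
Water addition = 2442 * 9 * 0.122 = 2681.316 kJ/kg
HHV = 47570 + 2681.316 = 50251.32 kJ/kg


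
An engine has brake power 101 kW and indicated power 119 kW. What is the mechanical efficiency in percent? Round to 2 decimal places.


eta_mech = (BP / IP) * 100
Ratio = 101 / 119 = 0.8487
eta_mech = 0.8487 * 100 = 84.87%


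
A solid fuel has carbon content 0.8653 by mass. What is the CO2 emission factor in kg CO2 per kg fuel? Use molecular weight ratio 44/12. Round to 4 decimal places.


EF = C_frac * (M_CO2 / M_C)
EF = 0.8653 * (44/12)
EF = 0.8653 * 3.666667 = 3.1728 kg_CO2/kg_fuel


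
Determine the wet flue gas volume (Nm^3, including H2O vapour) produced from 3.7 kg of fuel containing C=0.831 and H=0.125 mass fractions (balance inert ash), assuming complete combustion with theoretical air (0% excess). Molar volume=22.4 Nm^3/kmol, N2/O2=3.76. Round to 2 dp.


Per kg fuel: CO2 = (C/12 kmol)*22.4 = (0.831/12)*22.4 = 1.55120 Nm^3
Per kg fuel: H2O = (H/2 kmol)*22.4 = (0.125/2)*22.4 = 1.40000 Nm^3
O2 needed per kg fuel = C/12 + H/4 = 0.831/12 + 0.125/4 = 0.10050000 kmol
Per kg fuel: N2 = O2*3.76*22.4 = 0.10050000*3.76*22.4 = 8.46451 Nm^3
Total per kg = 1.55120 + 1.40000 + 8.46451 = 11.41571 Nm^3
Total = 11.41571 * 3.7 = 42.24 Nm^3


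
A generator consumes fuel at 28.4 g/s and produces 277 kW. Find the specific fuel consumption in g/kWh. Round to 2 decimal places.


SFC = (mf / BP) * 3600
Rate = 28.4 / 277 = 0.102527 g/(s*kW)
SFC = 0.102527 * 3600 = 369.10 g/kWh


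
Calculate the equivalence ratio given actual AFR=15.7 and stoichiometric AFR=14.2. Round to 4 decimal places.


phi = AFR_stoich / AFR_actual
phi = 14.2 / 15.7 = 0.9045


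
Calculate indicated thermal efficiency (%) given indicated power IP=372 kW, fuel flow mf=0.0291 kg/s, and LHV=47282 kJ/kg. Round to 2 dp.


eta_ith = (IP / (mf * LHV)) * 100
Denominator = 0.0291 * 47282 = 1375.9062 kW
eta_ith = (372 / 1375.9062) * 100 = 27.04%


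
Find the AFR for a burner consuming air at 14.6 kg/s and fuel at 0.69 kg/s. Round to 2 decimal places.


AFR = m_air / m_fuel
AFR = 14.6 / 0.69 = 21.16


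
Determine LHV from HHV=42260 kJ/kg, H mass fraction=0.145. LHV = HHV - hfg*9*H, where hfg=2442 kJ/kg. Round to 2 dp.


LHV = HHV - hfg * 9 * H
Water correction = 2442 * 9 * 0.145 = 3186.810 kJ/kg
LHV = 42260 - 3186.810 = 39073.19 kJ/kg


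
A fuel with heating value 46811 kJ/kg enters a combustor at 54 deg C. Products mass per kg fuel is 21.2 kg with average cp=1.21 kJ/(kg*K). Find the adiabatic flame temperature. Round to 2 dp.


T_ad = T_in + Hc / (m_p * cp)
Denominator = 21.2 * 1.21 = 25.6520
Temperature rise = 46811 / 25.6520 = 1824.85 K
T_ad = 54 + 1824.85 = 1878.85 deg C


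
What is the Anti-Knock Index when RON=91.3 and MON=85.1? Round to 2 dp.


AKI = (RON + MON) / 2
AKI = (91.3 + 85.1) / 2
AKI = 176.4 / 2 = 88.20


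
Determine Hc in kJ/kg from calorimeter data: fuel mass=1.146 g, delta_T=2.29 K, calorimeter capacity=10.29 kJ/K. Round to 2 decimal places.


Hc = C_cal * delta_T / m_fuel
Q_released = 10.29 * 2.29 = 23.5641 kJ
m_fuel = 1.146 g = 1.146/1000 kg = 0.001146 kg
Hc = 23.5641 / 0.001146 = 20562.04 kJ/kg


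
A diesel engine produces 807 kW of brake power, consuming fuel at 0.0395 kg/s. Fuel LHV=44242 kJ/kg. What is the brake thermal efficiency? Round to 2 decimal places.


eta_BTE = (BP / (mf * LHV)) * 100
Denominator = 0.0395 * 44242 = 1747.5590 kW
eta_BTE = (807 / 1747.5590) * 100 = 46.18%


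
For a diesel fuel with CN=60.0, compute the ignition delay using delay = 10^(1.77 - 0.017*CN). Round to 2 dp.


delay = 10^(1.77 - 0.017*CN)
Exponent = 1.77 - 0.017*60.0 = 0.7500
delay = 10^0.7500 = 5.62 ms


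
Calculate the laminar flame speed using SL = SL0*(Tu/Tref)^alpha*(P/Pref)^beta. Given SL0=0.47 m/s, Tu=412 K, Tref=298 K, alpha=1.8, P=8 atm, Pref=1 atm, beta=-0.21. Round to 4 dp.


SL = SL0 * (Tu/Tref)^alpha * (P/Pref)^beta
T ratio = 412/298 = 1.38255034
(T ratio)^alpha = 1.38255034^1.8 = 1.791537
(P/Pref)^beta = 8^(-0.21) = 0.646176
SL = 0.47 * 1.791537 * 0.646176 = 0.5441 m/s


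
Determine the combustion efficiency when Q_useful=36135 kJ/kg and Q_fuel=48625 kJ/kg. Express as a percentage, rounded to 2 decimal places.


Efficiency = (Q_useful / Q_fuel) * 100
Efficiency = (36135 / 48625) * 100
Efficiency = 0.7431 * 100 = 74.31%


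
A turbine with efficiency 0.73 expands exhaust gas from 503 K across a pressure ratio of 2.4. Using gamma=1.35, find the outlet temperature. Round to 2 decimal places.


T_out = T_in * (1 - eta * (1 - PR^(-(gamma-1)/gamma)))
Exponent = -(1.35-1)/1.35 = -0.25925926
PR^exp = 2.4^(-0.25925926) = 0.79694200
Factor = 1 - 0.73*(1 - 0.79694200) = 0.85176766
T_out = 503 * 0.85176766 = 428.44 K


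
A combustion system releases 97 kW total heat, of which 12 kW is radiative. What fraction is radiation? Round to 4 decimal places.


f_rad = Q_rad / Q_total
f_rad = 12 / 97 = 0.1237


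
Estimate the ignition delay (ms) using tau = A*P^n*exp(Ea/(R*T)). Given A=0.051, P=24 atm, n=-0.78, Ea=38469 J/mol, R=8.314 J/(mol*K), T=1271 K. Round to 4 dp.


tau = A * P^n * exp(Ea/(R*T))
P^n = 24^(-0.78) = 0.08383690
Ea/(R*T) = 38469/(8.314*1271) = 3.640452
exp(Ea/(R*T)) = 38.109064
tau = 0.051 * 0.08383690 * 38.109064 = 0.1629 ms


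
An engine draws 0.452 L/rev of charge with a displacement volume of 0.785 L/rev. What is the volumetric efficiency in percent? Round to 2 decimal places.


eta_v = (V_actual / V_disp) * 100
Ratio = 0.452 / 0.785 = 0.5758
eta_v = 0.5758 * 100 = 57.58%


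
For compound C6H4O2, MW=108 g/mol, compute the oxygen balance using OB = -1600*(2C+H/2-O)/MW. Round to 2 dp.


OB = -1600 * (2C + H/2 - O) / MW
Inner = 2*6 + 4/2 - 2 = 12.00
OB = -1600 * 12.00 / 108 = -177.78%


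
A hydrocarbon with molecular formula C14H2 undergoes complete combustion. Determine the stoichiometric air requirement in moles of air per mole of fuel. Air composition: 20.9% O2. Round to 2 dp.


Balanced combustion: C14H2 + 14.5 O2 -> 14 CO2 + 1 H2O
O2 needed = C + H/4 = 14 + 2/4 = 14.50 moles
Air moles = O2 / 0.209 = 14.50 / 0.209 = 69.38 moles air


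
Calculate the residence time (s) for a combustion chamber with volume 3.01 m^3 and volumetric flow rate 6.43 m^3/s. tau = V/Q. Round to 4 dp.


tau = V / Q_flow
tau = 3.01 / 6.43 = 0.4681 s


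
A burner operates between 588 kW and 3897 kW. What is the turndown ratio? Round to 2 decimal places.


TDR = Q_max / Q_min
TDR = 3897 / 588 = 6.63


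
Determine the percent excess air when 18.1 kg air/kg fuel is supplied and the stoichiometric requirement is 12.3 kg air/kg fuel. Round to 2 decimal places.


Excess air = actual - stoichiometric = 18.1 - 12.3 = 5.80 kg/kg fuel
Excess air % = (excess / stoich) * 100 = (5.80 / 12.3) * 100 = 47.15%


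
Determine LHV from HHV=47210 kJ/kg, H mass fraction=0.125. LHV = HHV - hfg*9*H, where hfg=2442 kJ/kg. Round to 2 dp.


LHV = HHV - hfg * 9 * H
Water correction = 2442 * 9 * 0.125 = 2747.250 kJ/kg
LHV = 47210 - 2747.250 = 44462.75 kJ/kg


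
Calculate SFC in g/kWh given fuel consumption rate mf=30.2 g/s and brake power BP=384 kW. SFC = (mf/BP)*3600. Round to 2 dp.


SFC = (mf / BP) * 3600
Rate = 30.2 / 384 = 0.078646 g/(s*kW)
SFC = 0.078646 * 3600 = 283.13 g/kWh


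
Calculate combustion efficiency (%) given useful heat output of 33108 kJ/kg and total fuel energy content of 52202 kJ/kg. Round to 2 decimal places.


Efficiency = (Q_useful / Q_fuel) * 100
Efficiency = (33108 / 52202) * 100
Efficiency = 0.6342 * 100 = 63.42%


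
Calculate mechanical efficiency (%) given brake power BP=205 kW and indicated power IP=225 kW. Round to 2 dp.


eta_mech = (BP / IP) * 100
Ratio = 205 / 225 = 0.9111
eta_mech = 0.9111 * 100 = 91.11%


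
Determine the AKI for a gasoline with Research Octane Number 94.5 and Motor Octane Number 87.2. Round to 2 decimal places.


AKI = (RON + MON) / 2
AKI = (94.5 + 87.2) / 2
AKI = 181.7 / 2 = 90.85


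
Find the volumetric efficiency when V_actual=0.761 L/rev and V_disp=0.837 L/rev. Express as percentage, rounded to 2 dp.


eta_v = (V_actual / V_disp) * 100
Ratio = 0.761 / 0.837 = 0.9092
eta_v = 0.9092 * 100 = 90.92%


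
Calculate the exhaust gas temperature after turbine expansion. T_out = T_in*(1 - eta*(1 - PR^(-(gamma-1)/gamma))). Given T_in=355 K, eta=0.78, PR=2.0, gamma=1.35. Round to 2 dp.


T_out = T_in * (1 - eta * (1 - PR^(-(gamma-1)/gamma)))
Exponent = -(1.35-1)/1.35 = -0.25925926
PR^exp = 2.0^(-0.25925926) = 0.83551680
Factor = 1 - 0.78*(1 - 0.83551680) = 0.87170310
T_out = 355 * 0.87170310 = 309.45 K


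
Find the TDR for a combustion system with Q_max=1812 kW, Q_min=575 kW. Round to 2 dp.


TDR = Q_max / Q_min
TDR = 1812 / 575 = 3.15


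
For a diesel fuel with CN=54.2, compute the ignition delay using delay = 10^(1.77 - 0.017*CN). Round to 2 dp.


delay = 10^(1.77 - 0.017*CN)
Exponent = 1.77 - 0.017*54.2 = 0.8486
delay = 10^0.8486 = 7.06 ms


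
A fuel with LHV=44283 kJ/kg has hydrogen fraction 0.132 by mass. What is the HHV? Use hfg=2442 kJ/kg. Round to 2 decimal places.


HHV = LHV + hfg * 9 * H
Water addition = 2442 * 9 * 0.132 = 2901.096 kJ/kg
HHV = 44283 + 2901.096 = 47184.10 kJ/kg


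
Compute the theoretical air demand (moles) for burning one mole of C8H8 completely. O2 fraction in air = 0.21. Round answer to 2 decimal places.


Balanced combustion: C8H8 + 10 O2 -> 8 CO2 + 4 H2O
O2 needed = C + H/4 = 8 + 8/4 = 10.00 moles
Air moles = O2 / 0.21 = 10.00 / 0.21 = 47.62 moles air


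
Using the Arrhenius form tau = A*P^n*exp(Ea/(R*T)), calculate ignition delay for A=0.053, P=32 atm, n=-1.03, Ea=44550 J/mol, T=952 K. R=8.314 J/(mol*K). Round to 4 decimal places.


tau = A * P^n * exp(Ea/(R*T))
P^n = 32^(-1.03) = 0.02816408
Ea/(R*T) = 44550/(8.314*952) = 5.628605
exp(Ea/(R*T)) = 278.273538
tau = 0.053 * 0.02816408 * 278.273538 = 0.4154 ms


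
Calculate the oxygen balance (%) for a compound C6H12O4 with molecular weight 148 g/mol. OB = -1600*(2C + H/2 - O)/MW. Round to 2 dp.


OB = -1600 * (2C + H/2 - O) / MW
Inner = 2*6 + 12/2 - 4 = 14.00
OB = -1600 * 14.00 / 148 = -151.35%


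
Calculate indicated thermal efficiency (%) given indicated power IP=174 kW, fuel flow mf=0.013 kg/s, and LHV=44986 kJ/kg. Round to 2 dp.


eta_ith = (IP / (mf * LHV)) * 100
Denominator = 0.013 * 44986 = 584.8180 kW
eta_ith = (174 / 584.8180) * 100 = 29.75%


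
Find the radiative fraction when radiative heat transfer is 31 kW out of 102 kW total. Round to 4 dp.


f_rad = Q_rad / Q_total
f_rad = 31 / 102 = 0.3039


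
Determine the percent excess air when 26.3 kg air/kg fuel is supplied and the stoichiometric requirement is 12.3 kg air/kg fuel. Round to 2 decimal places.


Excess air = actual - stoichiometric = 26.3 - 12.3 = 14.00 kg/kg fuel
Excess air % = (excess / stoich) * 100 = (14.00 / 12.3) * 100 = 113.82%


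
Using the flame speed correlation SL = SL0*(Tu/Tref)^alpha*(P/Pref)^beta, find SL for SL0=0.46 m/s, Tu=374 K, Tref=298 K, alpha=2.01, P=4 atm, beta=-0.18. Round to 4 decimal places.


SL = SL0 * (Tu/Tref)^alpha * (P/Pref)^beta
T ratio = 374/298 = 1.25503356
(T ratio)^alpha = 1.25503356^2.01 = 1.578691
(P/Pref)^beta = 4^(-0.18) = 0.779165
SL = 0.46 * 1.578691 * 0.779165 = 0.5658 m/s


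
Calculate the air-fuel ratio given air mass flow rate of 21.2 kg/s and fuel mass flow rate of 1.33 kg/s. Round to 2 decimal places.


AFR = m_air / m_fuel
AFR = 21.2 / 1.33 = 15.94


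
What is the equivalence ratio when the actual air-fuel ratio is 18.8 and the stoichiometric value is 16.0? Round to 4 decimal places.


phi = AFR_stoich / AFR_actual
phi = 16.0 / 18.8 = 0.8511


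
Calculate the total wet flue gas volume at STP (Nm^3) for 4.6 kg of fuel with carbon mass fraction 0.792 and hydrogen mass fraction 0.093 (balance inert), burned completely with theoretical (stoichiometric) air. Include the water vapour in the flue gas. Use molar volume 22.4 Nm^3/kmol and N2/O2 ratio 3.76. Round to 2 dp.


Per kg fuel: CO2 = (C/12 kmol)*22.4 = (0.792/12)*22.4 = 1.47840 Nm^3
Per kg fuel: H2O = (H/2 kmol)*22.4 = (0.093/2)*22.4 = 1.04160 Nm^3
O2 needed per kg fuel = C/12 + H/4 = 0.792/12 + 0.093/4 = 0.08925000 kmol
Per kg fuel: N2 = O2*3.76*22.4 = 0.08925000*3.76*22.4 = 7.51699 Nm^3
Total per kg = 1.47840 + 1.04160 + 7.51699 = 10.03699 Nm^3
Total = 10.03699 * 4.6 = 46.17 Nm^3


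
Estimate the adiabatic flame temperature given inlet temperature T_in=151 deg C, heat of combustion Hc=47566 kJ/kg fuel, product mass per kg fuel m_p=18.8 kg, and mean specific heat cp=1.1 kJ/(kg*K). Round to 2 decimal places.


T_ad = T_in + Hc / (m_p * cp)
Denominator = 18.8 * 1.1 = 20.6800
Temperature rise = 47566 / 20.6800 = 2300.10 K
T_ad = 151 + 2300.10 = 2451.10 deg C


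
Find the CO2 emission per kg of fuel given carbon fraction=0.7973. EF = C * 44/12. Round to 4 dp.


EF = C_frac * (M_CO2 / M_C)
EF = 0.7973 * (44/12)
EF = 0.7973 * 3.666667 = 2.9234 kg_CO2/kg_fuel


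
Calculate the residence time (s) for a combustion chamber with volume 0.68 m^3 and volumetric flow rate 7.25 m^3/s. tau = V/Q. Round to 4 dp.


tau = V / Q_flow
tau = 0.68 / 7.25 = 0.0938 s


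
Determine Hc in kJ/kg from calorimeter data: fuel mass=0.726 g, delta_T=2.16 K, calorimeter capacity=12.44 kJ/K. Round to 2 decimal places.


Hc = C_cal * delta_T / m_fuel
Q_released = 12.44 * 2.16 = 26.8704 kJ
m_fuel = 0.726 g = 0.726/1000 kg = 0.000726 kg
Hc = 26.8704 / 0.000726 = 37011.57 kJ/kg


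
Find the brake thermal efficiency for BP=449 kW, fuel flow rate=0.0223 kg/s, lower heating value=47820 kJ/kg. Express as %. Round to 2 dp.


eta_BTE = (BP / (mf * LHV)) * 100
Denominator = 0.0223 * 47820 = 1066.3860 kW
eta_BTE = (449 / 1066.3860) * 100 = 42.10%


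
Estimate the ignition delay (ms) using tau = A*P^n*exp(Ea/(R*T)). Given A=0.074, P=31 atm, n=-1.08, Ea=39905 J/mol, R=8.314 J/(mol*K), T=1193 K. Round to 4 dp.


tau = A * P^n * exp(Ea/(R*T))
P^n = 31^(-1.08) = 0.02450921
Ea/(R*T) = 39905/(8.314*1193) = 4.023248
exp(Ea/(R*T)) = 55.882342
tau = 0.074 * 0.02450921 * 55.882342 = 0.1014 ms


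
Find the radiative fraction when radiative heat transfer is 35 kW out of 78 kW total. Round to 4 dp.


f_rad = Q_rad / Q_total
f_rad = 35 / 78 = 0.4487


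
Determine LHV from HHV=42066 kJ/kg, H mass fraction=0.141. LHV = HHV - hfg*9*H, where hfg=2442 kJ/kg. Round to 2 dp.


LHV = HHV - hfg * 9 * H
Water correction = 2442 * 9 * 0.141 = 3098.898 kJ/kg
LHV = 42066 - 3098.898 = 38967.10 kJ/kg


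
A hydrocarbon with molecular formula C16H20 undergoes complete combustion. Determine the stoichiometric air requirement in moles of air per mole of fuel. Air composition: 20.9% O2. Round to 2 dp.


Balanced combustion: C16H20 + 21 O2 -> 16 CO2 + 10 H2O
O2 needed = C + H/4 = 16 + 20/4 = 21.00 moles
Air moles = O2 / 0.209 = 21.00 / 0.209 = 100.48 moles air


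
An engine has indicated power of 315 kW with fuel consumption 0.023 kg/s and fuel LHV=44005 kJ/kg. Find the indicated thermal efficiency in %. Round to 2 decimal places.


eta_ith = (IP / (mf * LHV)) * 100
Denominator = 0.023 * 44005 = 1012.1150 kW
eta_ith = (315 / 1012.1150) * 100 = 31.12%


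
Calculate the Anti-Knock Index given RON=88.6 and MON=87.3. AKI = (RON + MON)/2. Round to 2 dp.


AKI = (RON + MON) / 2
AKI = (88.6 + 87.3) / 2
AKI = 175.9 / 2 = 87.95


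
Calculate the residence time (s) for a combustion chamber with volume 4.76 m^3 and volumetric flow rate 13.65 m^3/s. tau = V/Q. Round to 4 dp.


tau = V / Q_flow
tau = 4.76 / 13.65 = 0.3487 s


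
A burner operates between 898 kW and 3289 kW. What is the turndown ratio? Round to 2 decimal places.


TDR = Q_max / Q_min
TDR = 3289 / 898 = 3.66


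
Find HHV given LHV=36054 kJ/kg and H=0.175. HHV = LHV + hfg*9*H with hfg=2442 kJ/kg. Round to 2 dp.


HHV = LHV + hfg * 9 * H
Water addition = 2442 * 9 * 0.175 = 3846.150 kJ/kg
HHV = 36054 + 3846.150 = 39900.15 kJ/kg


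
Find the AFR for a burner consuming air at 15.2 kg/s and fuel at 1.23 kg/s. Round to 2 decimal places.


AFR = m_air / m_fuel
AFR = 15.2 / 1.23 = 12.36


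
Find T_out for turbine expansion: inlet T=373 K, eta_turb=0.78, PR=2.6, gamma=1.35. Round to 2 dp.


T_out = T_in * (1 - eta * (1 - PR^(-(gamma-1)/gamma)))
Exponent = -(1.35-1)/1.35 = -0.25925926
PR^exp = 2.6^(-0.25925926) = 0.78057442
Factor = 1 - 0.78*(1 - 0.78057442) = 0.82884805
T_out = 373 * 0.82884805 = 309.16 K


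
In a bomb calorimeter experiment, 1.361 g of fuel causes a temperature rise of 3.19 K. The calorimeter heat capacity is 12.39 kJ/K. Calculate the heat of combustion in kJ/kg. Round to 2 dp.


Hc = C_cal * delta_T / m_fuel
Q_released = 12.39 * 3.19 = 39.5241 kJ
m_fuel = 1.361 g = 1.361/1000 kg = 0.001361 kg
Hc = 39.5241 / 0.001361 = 29040.48 kJ/kg


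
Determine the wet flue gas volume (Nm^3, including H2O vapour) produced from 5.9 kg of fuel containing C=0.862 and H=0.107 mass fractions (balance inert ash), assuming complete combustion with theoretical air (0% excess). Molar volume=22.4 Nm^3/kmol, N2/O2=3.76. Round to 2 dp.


Per kg fuel: CO2 = (C/12 kmol)*22.4 = (0.862/12)*22.4 = 1.60907 Nm^3
Per kg fuel: H2O = (H/2 kmol)*22.4 = (0.107/2)*22.4 = 1.19840 Nm^3
O2 needed per kg fuel = C/12 + H/4 = 0.862/12 + 0.107/4 = 0.09858333 kmol
Per kg fuel: N2 = O2*3.76*22.4 = 0.09858333*3.76*22.4 = 8.30308 Nm^3
Total per kg = 1.60907 + 1.19840 + 8.30308 = 11.11055 Nm^3
Total = 11.11055 * 5.9 = 65.55 Nm^3


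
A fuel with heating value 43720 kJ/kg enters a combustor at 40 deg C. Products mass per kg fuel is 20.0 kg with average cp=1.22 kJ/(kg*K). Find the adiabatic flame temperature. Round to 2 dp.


T_ad = T_in + Hc / (m_p * cp)
Denominator = 20.0 * 1.22 = 24.4000
Temperature rise = 43720 / 24.4000 = 1791.80 K
T_ad = 40 + 1791.80 = 1831.80 deg C


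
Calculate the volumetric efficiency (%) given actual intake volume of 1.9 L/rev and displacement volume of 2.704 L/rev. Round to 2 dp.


eta_v = (V_actual / V_disp) * 100
Ratio = 1.9 / 2.704 = 0.7027
eta_v = 0.7027 * 100 = 70.27%


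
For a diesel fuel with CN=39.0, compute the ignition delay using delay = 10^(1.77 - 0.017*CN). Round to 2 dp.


delay = 10^(1.77 - 0.017*CN)
Exponent = 1.77 - 0.017*39.0 = 1.1070
delay = 10^1.1070 = 12.79 ms


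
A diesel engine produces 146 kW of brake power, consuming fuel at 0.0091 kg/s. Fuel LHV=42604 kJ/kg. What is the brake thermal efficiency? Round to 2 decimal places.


eta_BTE = (BP / (mf * LHV)) * 100
Denominator = 0.0091 * 42604 = 387.6964 kW
eta_BTE = (146 / 387.6964) * 100 = 37.66%


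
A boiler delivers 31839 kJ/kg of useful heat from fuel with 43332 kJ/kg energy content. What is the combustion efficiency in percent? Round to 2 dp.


Efficiency = (Q_useful / Q_fuel) * 100
Efficiency = (31839 / 43332) * 100
Efficiency = 0.7348 * 100 = 73.48%


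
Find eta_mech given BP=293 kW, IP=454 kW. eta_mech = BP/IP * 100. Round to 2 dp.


eta_mech = (BP / IP) * 100
Ratio = 293 / 454 = 0.6454
eta_mech = 0.6454 * 100 = 64.54%


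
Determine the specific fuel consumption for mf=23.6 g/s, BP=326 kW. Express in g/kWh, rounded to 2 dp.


SFC = (mf / BP) * 3600
Rate = 23.6 / 326 = 0.072393 g/(s*kW)
SFC = 0.072393 * 3600 = 260.61 g/kWh


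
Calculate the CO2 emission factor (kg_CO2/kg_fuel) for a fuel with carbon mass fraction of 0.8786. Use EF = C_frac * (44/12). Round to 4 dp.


EF = C_frac * (M_CO2 / M_C)
EF = 0.8786 * (44/12)
EF = 0.8786 * 3.666667 = 3.2215 kg_CO2/kg_fuel


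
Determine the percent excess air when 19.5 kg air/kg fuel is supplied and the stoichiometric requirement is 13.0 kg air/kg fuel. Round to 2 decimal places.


Excess air = actual - stoichiometric = 19.5 - 13.0 = 6.50 kg/kg fuel
Excess air % = (excess / stoich) * 100 = (6.50 / 13.0) * 100 = 50.00%


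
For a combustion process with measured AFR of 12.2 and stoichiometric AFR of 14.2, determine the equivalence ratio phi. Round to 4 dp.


phi = AFR_stoich / AFR_actual
phi = 14.2 / 12.2 = 1.1639


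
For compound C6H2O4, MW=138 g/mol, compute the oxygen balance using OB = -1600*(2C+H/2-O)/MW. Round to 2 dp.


OB = -1600 * (2C + H/2 - O) / MW
Inner = 2*6 + 2/2 - 4 = 9.00
OB = -1600 * 9.00 / 138 = -104.35%


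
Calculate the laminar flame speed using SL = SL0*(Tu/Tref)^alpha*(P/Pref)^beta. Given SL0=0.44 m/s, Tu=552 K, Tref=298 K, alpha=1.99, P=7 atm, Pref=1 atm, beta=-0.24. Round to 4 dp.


SL = SL0 * (Tu/Tref)^alpha * (P/Pref)^beta
T ratio = 552/298 = 1.85234899
(T ratio)^alpha = 1.85234899^1.99 = 3.410110
(P/Pref)^beta = 7^(-0.24) = 0.626869
SL = 0.44 * 3.410110 * 0.626869 = 0.9406 m/s


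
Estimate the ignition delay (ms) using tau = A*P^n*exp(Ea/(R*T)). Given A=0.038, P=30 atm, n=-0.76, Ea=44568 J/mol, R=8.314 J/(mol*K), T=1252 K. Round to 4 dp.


tau = A * P^n * exp(Ea/(R*T))
P^n = 30^(-0.76) = 0.07540286
Ea/(R*T) = 44568/(8.314*1252) = 4.281627
exp(Ea/(R*T)) = 72.358047
tau = 0.038 * 0.07540286 * 72.358047 = 0.2073 ms


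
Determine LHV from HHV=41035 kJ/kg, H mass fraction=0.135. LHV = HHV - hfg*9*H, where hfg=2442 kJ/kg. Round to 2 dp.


LHV = HHV - hfg * 9 * H
Water correction = 2442 * 9 * 0.135 = 2967.030 kJ/kg
LHV = 41035 - 2967.030 = 38067.97 kJ/kg


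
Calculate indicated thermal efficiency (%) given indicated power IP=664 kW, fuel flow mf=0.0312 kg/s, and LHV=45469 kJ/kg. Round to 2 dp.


eta_ith = (IP / (mf * LHV)) * 100
Denominator = 0.0312 * 45469 = 1418.6328 kW
eta_ith = (664 / 1418.6328) * 100 = 46.81%


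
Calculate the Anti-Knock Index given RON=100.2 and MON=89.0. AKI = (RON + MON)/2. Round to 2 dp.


AKI = (RON + MON) / 2
AKI = (100.2 + 89.0) / 2
AKI = 189.2 / 2 = 94.60


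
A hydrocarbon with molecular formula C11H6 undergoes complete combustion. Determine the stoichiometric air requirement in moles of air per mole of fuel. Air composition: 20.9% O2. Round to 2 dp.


Balanced combustion: C11H6 + 12.5 O2 -> 11 CO2 + 3 H2O
O2 needed = C + H/4 = 11 + 6/4 = 12.50 moles
Air moles = O2 / 0.209 = 12.50 / 0.209 = 59.81 moles air


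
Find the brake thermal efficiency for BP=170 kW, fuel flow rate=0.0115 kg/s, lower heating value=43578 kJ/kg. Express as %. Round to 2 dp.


eta_BTE = (BP / (mf * LHV)) * 100
Denominator = 0.0115 * 43578 = 501.1470 kW
eta_BTE = (170 / 501.1470) * 100 = 33.92%


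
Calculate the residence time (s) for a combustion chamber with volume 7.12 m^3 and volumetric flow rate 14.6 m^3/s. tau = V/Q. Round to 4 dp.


tau = V / Q_flow
tau = 7.12 / 14.6 = 0.4877 s


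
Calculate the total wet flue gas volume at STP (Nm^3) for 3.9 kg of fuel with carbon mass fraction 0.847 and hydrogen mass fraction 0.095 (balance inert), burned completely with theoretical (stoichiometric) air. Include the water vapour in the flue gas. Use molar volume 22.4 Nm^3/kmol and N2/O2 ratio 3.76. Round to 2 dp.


Per kg fuel: CO2 = (C/12 kmol)*22.4 = (0.847/12)*22.4 = 1.58107 Nm^3
Per kg fuel: H2O = (H/2 kmol)*22.4 = (0.095/2)*22.4 = 1.06400 Nm^3
O2 needed per kg fuel = C/12 + H/4 = 0.847/12 + 0.095/4 = 0.09433333 kmol
Per kg fuel: N2 = O2*3.76*22.4 = 0.09433333*3.76*22.4 = 7.94513 Nm^3
Total per kg = 1.58107 + 1.06400 + 7.94513 = 10.59020 Nm^3
Total = 10.59020 * 3.9 = 41.30 Nm^3


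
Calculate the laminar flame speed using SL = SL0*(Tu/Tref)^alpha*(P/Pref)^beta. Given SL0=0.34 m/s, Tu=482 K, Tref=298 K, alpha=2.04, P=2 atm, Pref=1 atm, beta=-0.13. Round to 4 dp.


SL = SL0 * (Tu/Tref)^alpha * (P/Pref)^beta
T ratio = 482/298 = 1.61744966
(T ratio)^alpha = 1.61744966^2.04 = 2.666949
(P/Pref)^beta = 2^(-0.13) = 0.913831
SL = 0.34 * 2.666949 * 0.913831 = 0.8286 m/s


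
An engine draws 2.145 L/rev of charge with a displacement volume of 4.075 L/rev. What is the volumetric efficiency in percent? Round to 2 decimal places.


eta_v = (V_actual / V_disp) * 100
Ratio = 2.145 / 4.075 = 0.5264
eta_v = 0.5264 * 100 = 52.64%


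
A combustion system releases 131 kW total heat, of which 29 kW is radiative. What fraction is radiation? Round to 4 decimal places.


f_rad = Q_rad / Q_total
f_rad = 29 / 131 = 0.2214


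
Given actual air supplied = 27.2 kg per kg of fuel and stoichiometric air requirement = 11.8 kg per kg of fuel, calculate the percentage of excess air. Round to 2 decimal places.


Excess air = actual - stoichiometric = 27.2 - 11.8 = 15.40 kg/kg fuel
Excess air % = (excess / stoich) * 100 = (15.40 / 11.8) * 100 = 130.51%
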